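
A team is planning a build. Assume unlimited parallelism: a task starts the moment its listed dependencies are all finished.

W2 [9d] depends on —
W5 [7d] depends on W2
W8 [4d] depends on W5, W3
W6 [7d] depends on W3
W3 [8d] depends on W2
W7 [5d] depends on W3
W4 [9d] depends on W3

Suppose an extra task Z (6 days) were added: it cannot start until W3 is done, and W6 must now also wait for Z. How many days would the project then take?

30

Originally the project takes 26 days.
With Z inserted, W6 now waits for max(W3, Z).
New critical path: W2→W3→Z→W6 = 9+8+6+7 = 30 ⇒ 30 days.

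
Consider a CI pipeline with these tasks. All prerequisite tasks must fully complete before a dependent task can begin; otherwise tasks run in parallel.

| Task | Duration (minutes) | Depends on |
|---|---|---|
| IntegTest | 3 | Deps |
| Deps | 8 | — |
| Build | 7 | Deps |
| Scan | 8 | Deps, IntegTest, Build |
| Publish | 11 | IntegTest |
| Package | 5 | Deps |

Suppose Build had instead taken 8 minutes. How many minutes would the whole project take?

24

Actual critical path: Deps→Build→Scan = 8+7+8 = 23 ⇒ 23 minutes.
Since Build is critical, the +1 change carries straight to that chain (now 24 minutes).
That remains the longest chain; total 24 minutes.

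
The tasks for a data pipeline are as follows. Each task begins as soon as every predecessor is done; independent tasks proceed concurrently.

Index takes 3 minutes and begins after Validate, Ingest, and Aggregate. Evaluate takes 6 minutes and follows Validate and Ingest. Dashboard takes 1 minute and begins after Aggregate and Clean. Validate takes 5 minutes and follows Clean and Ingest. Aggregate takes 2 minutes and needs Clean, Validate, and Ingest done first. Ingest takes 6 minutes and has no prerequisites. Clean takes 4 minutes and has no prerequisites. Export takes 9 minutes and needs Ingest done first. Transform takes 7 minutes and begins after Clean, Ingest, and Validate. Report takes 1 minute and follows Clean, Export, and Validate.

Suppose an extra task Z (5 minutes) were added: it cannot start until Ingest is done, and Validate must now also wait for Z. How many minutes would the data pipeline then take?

Originally the data pipeline takes 18 minutes.
With Z inserted, Validate now waits for max(Clean, Ingest, Z).
New critical path: Ingest→Z→Validate→Transform = 6+5+5+7 = 23 ⇒ 23 minutes.

23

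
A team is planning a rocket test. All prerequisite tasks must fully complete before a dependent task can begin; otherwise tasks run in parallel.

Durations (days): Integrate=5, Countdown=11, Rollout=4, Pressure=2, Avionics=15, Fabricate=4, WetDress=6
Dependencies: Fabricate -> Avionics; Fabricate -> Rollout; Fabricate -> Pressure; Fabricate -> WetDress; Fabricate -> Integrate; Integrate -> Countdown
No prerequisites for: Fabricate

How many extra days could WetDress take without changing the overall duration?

10

Fabricate→Integrate→Countdown = 4+5+11 = 20 sets the makespan at 20 days.
Longest path through WetDress: 10 days (earliest finish 10, latest finish 20).
So WetDress can slip 20 − 10 = 10 days.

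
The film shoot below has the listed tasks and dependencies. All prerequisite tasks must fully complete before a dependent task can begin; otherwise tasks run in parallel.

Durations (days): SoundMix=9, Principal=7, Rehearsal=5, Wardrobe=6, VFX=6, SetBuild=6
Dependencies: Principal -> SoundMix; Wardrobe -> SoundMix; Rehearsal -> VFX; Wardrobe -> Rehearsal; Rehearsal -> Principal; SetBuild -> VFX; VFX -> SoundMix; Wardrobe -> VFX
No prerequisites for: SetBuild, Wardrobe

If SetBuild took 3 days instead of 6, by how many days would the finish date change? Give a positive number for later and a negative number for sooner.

Actual critical path: Wardrobe→Rehearsal→Principal→SoundMix = 6+5+7+9 = 27 ⇒ 27 days.
SetBuild has 6 days of float (longest path through it is 21).
That remains the longest chain; total 27 days.
Change in finish: 27 − 27 = +0 days.

0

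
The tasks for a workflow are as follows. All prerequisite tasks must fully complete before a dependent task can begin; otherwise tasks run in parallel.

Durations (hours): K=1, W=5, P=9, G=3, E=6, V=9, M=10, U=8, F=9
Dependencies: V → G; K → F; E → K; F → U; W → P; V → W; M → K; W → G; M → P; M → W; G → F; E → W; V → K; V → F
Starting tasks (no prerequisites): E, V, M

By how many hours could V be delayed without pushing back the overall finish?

1

Critical path: M→W→G→F→U = 10+5+3+9+8 = 35, so the finish is 35 hours.
V finishes as early as 9 and must finish by 10.
Float = 35 − 34 = 1.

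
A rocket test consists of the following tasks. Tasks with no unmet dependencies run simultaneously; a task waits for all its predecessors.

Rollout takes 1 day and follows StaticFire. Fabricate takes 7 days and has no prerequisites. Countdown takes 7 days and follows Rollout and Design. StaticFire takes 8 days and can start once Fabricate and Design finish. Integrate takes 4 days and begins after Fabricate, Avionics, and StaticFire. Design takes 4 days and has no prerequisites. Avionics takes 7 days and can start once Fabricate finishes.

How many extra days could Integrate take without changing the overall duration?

The longest chain is Fabricate→StaticFire→Rollout→Countdown = 7+8+1+7 = 23; overall finish 23 days.
Integrate finishes as early as 19 and must finish by 23.
Float = 23 − 19 = 4.

4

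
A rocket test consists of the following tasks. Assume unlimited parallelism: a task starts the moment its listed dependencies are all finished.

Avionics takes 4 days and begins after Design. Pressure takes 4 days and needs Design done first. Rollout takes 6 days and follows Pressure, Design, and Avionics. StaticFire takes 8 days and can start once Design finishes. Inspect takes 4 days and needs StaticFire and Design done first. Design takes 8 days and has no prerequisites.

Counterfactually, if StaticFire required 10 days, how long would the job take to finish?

22

Baseline: Design→StaticFire→Inspect = 8+8+4 = 20 → 20 days.
StaticFire lies on that path, so at 10 days the path becomes 22 days.
The critical path is still Design→StaticFire→Inspect; finish is now 22 days.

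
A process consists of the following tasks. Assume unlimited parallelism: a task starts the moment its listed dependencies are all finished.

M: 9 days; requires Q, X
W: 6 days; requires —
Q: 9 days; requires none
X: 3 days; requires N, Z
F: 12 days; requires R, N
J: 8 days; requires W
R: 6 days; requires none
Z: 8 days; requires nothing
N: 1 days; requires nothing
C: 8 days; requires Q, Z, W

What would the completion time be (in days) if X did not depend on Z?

18

With the dependency in place, Z→X→M = 8+3+9 = 20 sets the finish at 20 days.
Without Z→X, X's earliest start moves from 8 to 1.
New critical path: R→F = 6+12 = 18 ⇒ 18 days.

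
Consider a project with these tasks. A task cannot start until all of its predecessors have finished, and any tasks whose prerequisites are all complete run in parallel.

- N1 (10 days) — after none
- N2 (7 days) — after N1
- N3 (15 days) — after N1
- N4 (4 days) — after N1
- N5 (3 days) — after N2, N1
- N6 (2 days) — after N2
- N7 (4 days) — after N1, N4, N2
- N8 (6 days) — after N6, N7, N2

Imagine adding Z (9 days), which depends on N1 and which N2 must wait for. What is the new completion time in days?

Originally the project takes 27 days.
With Z inserted, N2 now waits for max(N1, Z).
New critical path: N1→Z→N2→N7→N8 = 10+9+7+4+6 = 36 ⇒ 36 days.

36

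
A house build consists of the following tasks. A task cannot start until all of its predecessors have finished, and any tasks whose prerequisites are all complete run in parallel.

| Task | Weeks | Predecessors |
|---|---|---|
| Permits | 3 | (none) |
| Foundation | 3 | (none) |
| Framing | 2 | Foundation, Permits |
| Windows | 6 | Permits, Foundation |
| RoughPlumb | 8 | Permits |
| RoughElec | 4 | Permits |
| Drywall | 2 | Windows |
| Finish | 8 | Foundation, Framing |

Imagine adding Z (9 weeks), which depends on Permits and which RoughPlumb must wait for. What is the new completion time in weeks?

20

Originally the schedule takes 13 weeks.
With Z inserted, RoughPlumb now waits for max(Permits, Z).
New critical path: Permits→Z→RoughPlumb = 3+9+8 = 20 ⇒ 20 weeks.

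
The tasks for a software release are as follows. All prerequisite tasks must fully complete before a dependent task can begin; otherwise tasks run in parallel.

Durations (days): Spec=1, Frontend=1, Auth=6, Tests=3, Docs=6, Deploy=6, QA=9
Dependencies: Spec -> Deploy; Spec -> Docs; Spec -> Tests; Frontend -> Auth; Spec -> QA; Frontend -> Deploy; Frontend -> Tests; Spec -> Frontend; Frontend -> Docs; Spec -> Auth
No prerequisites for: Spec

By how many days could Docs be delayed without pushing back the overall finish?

2

Critical path: Spec→QA = 1+9 = 10, so the finish is 10 days.
Docs finishes as early as 8 and must finish by 10.
Float = 10 − 8 = 2.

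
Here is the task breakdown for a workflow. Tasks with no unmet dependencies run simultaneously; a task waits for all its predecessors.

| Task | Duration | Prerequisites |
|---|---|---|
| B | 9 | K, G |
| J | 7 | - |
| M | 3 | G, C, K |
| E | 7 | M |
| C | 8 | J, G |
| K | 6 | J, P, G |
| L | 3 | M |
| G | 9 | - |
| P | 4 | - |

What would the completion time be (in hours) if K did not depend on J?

With the dependency in place, G→C→M→E = 9+8+3+7 = 27 sets the finish at 27 hours.
Dropping J→K doesn't change K's earliest start (9); another predecessor still binds.
New critical path: G→C→M→E = 9+8+3+7 = 27 ⇒ 27 hours.

27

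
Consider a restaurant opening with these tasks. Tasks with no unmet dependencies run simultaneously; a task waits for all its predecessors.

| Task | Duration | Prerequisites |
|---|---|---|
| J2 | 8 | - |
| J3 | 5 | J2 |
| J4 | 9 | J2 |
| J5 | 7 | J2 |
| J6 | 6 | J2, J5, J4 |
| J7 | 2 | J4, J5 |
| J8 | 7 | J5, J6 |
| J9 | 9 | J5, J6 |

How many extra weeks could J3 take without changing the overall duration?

J2→J4→J6→J9 = 8+9+6+9 = 32 sets the makespan at 32 weeks.
J3 finishes as early as 13 and must finish by 32.
Float = 32 − 13 = 19.

19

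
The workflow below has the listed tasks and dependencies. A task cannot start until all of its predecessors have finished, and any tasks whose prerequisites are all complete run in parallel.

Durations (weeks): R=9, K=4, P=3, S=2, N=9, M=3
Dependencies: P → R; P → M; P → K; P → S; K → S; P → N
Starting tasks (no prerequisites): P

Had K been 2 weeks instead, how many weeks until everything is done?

The binding path is P→N = 3+9 = 12; finish at 12 weeks.
K has 3 weeks of float (longest path through it is 9).
That remains the longest chain; total 12 weeks.

12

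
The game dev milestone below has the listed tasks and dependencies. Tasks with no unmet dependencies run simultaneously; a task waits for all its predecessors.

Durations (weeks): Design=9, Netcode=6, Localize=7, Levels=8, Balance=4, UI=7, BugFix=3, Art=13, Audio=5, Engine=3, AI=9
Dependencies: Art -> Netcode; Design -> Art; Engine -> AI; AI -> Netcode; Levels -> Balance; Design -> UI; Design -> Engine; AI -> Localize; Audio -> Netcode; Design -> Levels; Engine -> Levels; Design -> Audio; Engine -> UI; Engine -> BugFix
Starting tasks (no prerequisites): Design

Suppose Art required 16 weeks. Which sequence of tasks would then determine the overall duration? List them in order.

Design, Art, Netcode

As given, the longest chain is Design→Art→Netcode = 9+13+6 = 28, so the finish is 28 weeks.
Since Art is critical, the +3 change carries straight to that chain (now 31 weeks).
That remains the longest chain; total 31 weeks.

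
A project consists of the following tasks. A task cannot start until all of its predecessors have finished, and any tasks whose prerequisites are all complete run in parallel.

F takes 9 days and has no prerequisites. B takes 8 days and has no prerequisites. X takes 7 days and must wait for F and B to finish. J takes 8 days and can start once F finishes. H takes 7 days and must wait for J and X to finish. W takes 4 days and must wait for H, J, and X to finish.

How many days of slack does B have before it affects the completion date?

2

Critical path: F→J→H→W = 9+8+7+4 = 28, so the finish is 28 days.
The longest chain containing B totals 26 days.
Slack of B = 2 − 0 = 2 days.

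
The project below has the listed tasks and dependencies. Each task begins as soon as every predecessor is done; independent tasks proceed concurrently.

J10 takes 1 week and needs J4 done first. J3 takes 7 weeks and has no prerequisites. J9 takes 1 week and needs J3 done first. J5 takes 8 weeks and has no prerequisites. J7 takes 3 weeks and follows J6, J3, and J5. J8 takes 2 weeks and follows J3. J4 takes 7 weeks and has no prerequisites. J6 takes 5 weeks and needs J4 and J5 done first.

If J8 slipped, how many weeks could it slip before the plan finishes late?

7

The longest chain is J5→J6→J7 = 8+5+3 = 16; overall finish 16 weeks.
J8 finishes as early as 9 and must finish by 16.
Float = 16 − 9 = 7.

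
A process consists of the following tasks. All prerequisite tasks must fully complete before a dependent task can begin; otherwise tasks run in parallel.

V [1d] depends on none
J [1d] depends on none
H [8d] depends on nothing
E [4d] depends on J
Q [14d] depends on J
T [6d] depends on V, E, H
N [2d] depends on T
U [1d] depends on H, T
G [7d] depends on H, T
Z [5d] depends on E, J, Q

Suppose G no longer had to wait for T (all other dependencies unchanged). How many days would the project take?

20

Original critical path: H→T→G = 8+6+7 = 21 ⇒ 21 days.
Without T→G, G's earliest start moves from 14 to 8.
New critical path: J→Q→Z = 1+14+5 = 20 ⇒ 20 days.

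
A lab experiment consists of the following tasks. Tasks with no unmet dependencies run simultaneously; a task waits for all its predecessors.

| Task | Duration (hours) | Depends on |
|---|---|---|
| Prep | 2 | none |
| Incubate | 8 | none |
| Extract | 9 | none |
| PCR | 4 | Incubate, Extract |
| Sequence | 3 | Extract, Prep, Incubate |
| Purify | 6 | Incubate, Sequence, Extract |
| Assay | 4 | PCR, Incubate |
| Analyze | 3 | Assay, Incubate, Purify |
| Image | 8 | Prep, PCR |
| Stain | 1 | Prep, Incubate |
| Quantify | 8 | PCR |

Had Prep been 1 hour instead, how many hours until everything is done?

As given, the longest chain is Extract→PCR→Image = 9+4+8 = 21, so the finish is 21 hours.
Prep is off the critical path — its longest chain is 14 hours, giving 7 of slack.
The critical path is still Extract→PCR→Image; finish is now 21 hours.

21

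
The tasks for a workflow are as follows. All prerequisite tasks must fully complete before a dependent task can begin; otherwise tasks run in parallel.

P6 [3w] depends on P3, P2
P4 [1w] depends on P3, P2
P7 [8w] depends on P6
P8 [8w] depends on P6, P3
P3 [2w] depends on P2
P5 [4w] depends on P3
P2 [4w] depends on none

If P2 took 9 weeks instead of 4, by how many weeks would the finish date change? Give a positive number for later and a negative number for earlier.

5

Critical path before the change: P2→P3→P6→P7 = 4+2+3+8 = 17 giving 17 weeks.
P2 is on the critical path; changing it to 9 makes that path 22 weeks.
No other chain overtakes it, so the finish is 22 weeks.
Change in finish: 22 − 17 = +5 weeks.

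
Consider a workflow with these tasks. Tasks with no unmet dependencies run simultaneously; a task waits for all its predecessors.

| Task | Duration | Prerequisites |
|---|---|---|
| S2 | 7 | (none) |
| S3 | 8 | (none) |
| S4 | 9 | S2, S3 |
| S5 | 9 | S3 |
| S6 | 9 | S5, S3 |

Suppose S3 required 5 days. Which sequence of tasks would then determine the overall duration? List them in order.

S3, S5, S6

The binding path is S3→S5→S6 = 8+9+9 = 26; finish at 26 days.
S3 is on the critical path; changing it to 5 makes that path 23 days.
The critical path is still S3→S5→S6; finish is now 23 days.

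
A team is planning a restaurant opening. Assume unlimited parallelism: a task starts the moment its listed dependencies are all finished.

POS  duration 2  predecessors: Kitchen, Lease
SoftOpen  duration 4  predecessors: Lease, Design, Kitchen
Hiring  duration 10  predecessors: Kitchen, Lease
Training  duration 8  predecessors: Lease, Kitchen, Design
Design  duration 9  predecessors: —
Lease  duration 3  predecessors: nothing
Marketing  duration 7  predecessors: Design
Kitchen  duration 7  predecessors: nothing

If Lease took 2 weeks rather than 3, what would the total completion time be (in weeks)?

Baseline: Design→Training = 9+8 = 17 → 17 weeks.
The longest path through Lease is only 13 weeks, so Lease has float 4.
That remains the longest chain; total 17 weeks.

17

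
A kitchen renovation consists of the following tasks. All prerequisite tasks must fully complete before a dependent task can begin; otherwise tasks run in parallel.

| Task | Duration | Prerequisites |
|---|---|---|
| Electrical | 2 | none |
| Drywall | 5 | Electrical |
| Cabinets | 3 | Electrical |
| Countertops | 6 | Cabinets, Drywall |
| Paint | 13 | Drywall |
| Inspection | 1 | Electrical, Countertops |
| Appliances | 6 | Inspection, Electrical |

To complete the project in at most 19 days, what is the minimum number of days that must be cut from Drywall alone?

1

Current finish: 20 days; target: 19.
Drywall is on every critical path, so each day cut from Drywall cuts the finish by one (this holds down to a finish of 18).
Need 20 − 19 = 1 day off Drywall → Drywall becomes 4 days, finish becomes 19.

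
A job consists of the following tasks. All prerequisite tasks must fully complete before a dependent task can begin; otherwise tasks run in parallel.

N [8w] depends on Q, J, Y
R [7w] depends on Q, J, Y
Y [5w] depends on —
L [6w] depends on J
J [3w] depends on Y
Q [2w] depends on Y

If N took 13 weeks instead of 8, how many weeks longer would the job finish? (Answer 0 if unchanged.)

The binding path is Y→J→N = 5+3+8 = 16; finish at 16 weeks.
Since N is critical, the +5 change carries straight to that chain (now 21 weeks).
That remains the longest chain; total 21 weeks.
Change in finish: 21 − 16 = +5 weeks.

5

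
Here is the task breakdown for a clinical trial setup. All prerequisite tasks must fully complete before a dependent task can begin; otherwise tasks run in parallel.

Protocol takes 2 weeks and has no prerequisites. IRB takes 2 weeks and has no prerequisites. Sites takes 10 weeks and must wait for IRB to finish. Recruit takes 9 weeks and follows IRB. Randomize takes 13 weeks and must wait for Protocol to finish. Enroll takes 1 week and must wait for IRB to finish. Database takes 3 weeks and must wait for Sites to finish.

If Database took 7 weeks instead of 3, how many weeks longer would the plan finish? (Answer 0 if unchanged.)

Baseline: IRB→Sites→Database = 2+10+3 = 15 → 15 weeks.
Database lies on that path, so at 7 weeks the path becomes 19 weeks.
The critical path is still IRB→Sites→Database; finish is now 19 weeks.
Change in finish: 19 − 15 = +4 weeks.

4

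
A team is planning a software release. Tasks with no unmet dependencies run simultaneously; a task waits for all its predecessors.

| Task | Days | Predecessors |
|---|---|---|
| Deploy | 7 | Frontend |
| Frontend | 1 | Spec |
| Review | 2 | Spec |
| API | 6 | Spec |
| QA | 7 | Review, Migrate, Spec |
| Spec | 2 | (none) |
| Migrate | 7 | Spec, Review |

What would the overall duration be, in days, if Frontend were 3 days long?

Critical path before the change: Spec→Review→Migrate→QA = 2+2+7+7 = 18 giving 18 days.
The longest path through Frontend is only 10 days, so Frontend has float 8.
No other chain overtakes it, so the finish is 18 days.

18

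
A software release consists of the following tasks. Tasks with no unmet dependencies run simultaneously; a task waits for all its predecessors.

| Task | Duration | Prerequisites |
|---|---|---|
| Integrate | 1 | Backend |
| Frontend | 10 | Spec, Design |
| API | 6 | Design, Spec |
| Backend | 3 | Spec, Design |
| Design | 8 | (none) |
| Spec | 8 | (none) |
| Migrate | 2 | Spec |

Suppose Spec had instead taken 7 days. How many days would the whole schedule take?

18

The binding path is Spec→Frontend = 8+10 = 18; finish at 18 days.
Since Spec is critical, the -1 change carries straight to that chain (now 17 days).
Now Design→Frontend = 8+10 = 18 is longest, so the finish becomes 18 days.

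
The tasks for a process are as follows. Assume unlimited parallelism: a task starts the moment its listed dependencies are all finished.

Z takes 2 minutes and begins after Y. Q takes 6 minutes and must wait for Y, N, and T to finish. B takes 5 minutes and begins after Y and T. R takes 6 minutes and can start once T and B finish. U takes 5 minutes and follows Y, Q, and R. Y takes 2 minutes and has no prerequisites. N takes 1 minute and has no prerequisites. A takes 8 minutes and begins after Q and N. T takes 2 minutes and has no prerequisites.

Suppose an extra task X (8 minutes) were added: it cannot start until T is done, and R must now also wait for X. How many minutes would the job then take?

21

Originally the job takes 18 minutes.
With X inserted, R now waits for max(T, B, X).
New critical path: T→X→R→U = 2+8+6+5 = 21 ⇒ 21 minutes.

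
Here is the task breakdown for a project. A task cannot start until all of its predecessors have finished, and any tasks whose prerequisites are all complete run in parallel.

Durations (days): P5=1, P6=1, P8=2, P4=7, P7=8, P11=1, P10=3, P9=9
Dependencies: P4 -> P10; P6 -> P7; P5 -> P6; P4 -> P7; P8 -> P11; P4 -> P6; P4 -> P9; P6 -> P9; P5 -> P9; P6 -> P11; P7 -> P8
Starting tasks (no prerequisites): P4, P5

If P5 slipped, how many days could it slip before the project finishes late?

The longest chain is P4→P6→P7→P8→P11 = 7+1+8+2+1 = 19; overall finish 19 days.
P5 finishes as early as 1 and must finish by 7.
So P5 can slip 7 − 1 = 6 days.

6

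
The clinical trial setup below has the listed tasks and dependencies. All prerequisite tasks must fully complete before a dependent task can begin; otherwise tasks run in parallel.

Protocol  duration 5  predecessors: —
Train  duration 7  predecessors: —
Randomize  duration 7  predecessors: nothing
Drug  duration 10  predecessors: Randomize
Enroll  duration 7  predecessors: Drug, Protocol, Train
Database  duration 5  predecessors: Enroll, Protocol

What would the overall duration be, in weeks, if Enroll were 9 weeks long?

The binding path is Randomize→Drug→Enroll→Database = 7+10+7+5 = 29; finish at 29 weeks.
Since Enroll is critical, the +2 change carries straight to that chain (now 31 weeks).
No other chain overtakes it, so the finish is 31 weeks.

31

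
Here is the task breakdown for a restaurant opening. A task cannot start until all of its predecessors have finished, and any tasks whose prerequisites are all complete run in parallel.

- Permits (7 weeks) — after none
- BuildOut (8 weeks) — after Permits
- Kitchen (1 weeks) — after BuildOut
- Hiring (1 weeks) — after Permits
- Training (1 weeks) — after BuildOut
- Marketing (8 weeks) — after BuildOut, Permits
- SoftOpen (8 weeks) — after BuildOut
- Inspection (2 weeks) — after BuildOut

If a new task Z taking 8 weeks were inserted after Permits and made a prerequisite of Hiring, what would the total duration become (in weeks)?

23

Originally the job takes 23 weeks.
With Z inserted, Hiring now waits for max(Permits, Z).
New critical path: Permits→BuildOut→Marketing = 7+8+8 = 23 ⇒ 23 weeks.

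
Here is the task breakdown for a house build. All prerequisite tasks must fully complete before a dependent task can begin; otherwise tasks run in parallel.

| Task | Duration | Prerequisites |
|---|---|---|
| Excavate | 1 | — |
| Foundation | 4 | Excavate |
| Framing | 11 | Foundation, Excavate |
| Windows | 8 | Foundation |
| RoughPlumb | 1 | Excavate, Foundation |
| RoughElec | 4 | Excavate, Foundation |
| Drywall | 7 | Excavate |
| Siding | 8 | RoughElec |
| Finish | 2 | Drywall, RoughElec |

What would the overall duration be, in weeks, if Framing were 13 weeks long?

18

The binding path is Excavate→Foundation→RoughElec→Siding = 1+4+4+8 = 17; finish at 17 weeks.
Framing has 1 week of float (longest path through it is 16).
New critical path: Excavate→Foundation→Framing = 1+4+13 = 18 ⇒ 18 weeks.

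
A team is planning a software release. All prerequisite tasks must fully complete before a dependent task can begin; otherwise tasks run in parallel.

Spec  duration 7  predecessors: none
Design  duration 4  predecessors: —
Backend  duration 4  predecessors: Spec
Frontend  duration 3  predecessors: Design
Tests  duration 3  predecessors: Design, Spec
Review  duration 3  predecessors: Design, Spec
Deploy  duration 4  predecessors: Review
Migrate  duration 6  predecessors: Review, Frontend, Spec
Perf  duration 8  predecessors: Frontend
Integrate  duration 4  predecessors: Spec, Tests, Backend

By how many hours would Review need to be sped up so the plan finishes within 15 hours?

1

Current finish: 16 hours; target: 15.
Review is on every critical path, so each hour cut from Review cuts the finish by one (this holds down to a finish of 15).
Need 16 − 15 = 1 hour off Review → Review becomes 2 hours, finish becomes 15.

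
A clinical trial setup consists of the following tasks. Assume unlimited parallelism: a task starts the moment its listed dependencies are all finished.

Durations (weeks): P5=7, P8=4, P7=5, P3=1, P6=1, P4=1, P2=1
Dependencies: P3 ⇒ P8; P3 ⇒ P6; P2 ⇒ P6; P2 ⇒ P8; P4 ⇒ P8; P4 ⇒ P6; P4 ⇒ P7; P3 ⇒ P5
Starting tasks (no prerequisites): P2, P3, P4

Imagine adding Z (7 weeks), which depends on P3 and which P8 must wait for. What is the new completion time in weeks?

Originally the plan takes 8 weeks.
With Z inserted, P8 now waits for max(P2, P4, P3, Z).
New critical path: P3→Z→P8 = 1+7+4 = 12 ⇒ 12 weeks.

12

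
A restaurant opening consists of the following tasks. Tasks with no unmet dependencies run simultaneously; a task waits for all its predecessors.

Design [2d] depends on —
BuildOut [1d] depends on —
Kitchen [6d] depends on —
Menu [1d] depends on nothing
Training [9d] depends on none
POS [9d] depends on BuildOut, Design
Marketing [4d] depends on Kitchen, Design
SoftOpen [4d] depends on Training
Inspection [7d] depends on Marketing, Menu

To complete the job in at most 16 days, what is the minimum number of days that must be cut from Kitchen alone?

Current finish: 17 days; target: 16.
Kitchen is on every critical path, so each day cut from Kitchen cuts the finish by one (this holds down to a finish of 13).
Need 17 − 16 = 1 day off Kitchen → Kitchen becomes 5 days, finish becomes 16.

1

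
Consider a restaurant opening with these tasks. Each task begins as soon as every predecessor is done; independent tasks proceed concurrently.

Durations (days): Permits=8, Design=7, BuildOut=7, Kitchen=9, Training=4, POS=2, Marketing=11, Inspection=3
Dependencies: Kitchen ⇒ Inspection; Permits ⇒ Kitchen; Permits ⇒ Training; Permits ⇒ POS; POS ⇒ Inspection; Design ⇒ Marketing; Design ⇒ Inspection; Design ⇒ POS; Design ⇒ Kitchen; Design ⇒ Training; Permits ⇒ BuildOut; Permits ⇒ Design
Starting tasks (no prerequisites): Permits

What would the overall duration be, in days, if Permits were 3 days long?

Critical path before the change: Permits→Design→Kitchen→Inspection = 8+7+9+3 = 27 giving 27 days.
Permits is on the critical path; changing it to 3 makes that path 22 days.
No other chain overtakes it, so the finish is 22 days.

22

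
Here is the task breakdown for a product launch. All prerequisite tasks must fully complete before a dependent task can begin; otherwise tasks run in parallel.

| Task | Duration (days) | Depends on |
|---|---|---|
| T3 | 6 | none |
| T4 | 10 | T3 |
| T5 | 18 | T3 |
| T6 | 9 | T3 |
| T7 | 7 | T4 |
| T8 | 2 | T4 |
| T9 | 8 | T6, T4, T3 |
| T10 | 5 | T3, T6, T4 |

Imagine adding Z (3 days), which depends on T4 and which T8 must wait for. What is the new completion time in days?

24

Originally the product launch takes 24 days.
With Z inserted, T8 now waits for max(T4, Z).
New critical path: T3→T4→T9 = 6+10+8 = 24 ⇒ 24 days.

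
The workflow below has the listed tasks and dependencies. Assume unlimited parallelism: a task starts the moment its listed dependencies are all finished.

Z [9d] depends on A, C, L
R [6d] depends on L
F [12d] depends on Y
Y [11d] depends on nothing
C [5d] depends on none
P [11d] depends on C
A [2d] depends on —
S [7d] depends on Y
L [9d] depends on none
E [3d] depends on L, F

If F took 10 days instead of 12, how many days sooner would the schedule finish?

Baseline: Y→F→E = 11+12+3 = 26 → 26 days.
F is on the critical path; changing it to 10 makes that path 24 days.
No other chain overtakes it, so the finish is 24 days.
Change in finish: 24 − 26 = -2 days.

2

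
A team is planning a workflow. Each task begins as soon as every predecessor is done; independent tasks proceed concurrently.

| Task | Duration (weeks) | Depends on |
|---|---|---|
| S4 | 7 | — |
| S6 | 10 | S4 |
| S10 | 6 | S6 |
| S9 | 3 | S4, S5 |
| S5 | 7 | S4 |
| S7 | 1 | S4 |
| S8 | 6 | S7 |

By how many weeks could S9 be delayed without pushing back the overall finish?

6

Critical path: S4→S6→S10 = 7+10+6 = 23, so the finish is 23 weeks.
S9 finishes as early as 17 and must finish by 23.
Float = 23 − 17 = 6.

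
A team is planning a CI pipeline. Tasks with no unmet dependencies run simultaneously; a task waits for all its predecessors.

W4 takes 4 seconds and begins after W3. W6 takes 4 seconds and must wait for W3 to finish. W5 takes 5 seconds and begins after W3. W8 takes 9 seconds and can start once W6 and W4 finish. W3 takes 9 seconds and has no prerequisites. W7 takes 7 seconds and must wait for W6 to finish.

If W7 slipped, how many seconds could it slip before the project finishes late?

2

The longest chain is W3→W4→W8 = 9+4+9 = 22; overall finish 22 seconds.
W7 finishes as early as 20 and must finish by 22.
So W7 can slip 22 − 20 = 2 seconds.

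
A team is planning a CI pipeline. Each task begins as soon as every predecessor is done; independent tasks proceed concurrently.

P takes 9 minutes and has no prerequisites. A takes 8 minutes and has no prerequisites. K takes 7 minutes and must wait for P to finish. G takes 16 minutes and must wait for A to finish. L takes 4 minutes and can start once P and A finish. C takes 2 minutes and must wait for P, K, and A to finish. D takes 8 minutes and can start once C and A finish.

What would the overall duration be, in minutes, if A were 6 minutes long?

Actual critical path: P→K→C→D = 9+7+2+8 = 26 ⇒ 26 minutes.
A is off the critical path — its longest chain is 24 minutes, giving 2 of slack.
That remains the longest chain; total 26 minutes.

26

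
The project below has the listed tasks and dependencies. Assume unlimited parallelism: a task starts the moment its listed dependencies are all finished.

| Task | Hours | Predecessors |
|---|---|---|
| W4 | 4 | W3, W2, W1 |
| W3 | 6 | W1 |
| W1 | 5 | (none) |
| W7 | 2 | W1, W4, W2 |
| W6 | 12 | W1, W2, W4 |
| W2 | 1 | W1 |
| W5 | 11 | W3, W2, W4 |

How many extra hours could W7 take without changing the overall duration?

10

Critical path: W1→W3→W4→W6 = 5+6+4+12 = 27, so the finish is 27 hours.
Longest path through W7: 17 hours (earliest finish 17, latest finish 27).
So W7 can slip 27 − 17 = 10 hours.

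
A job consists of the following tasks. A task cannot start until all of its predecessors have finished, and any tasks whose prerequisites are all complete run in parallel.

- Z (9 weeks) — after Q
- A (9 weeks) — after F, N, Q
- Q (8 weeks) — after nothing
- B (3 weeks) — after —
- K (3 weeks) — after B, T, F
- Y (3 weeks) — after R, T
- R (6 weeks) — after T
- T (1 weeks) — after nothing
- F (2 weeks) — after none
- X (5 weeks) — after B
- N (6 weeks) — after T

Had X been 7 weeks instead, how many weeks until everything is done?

17

Baseline: Q→Z = 8+9 = 17 → 17 weeks.
The longest path through X is only 8 weeks, so X has float 9.
The critical path is still Q→Z; finish is now 17 weeks.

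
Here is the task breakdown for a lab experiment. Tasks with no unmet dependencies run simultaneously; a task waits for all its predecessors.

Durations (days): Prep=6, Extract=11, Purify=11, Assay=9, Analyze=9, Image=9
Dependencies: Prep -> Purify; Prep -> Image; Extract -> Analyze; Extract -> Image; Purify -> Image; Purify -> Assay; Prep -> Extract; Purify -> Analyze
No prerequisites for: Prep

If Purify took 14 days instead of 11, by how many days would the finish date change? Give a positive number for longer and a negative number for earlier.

As given, the longest chain is Prep→Purify→Assay = 6+11+9 = 26, so the finish is 26 days.
Purify lies on that path, so at 14 days the path becomes 29 days.
The critical path is still Prep→Purify→Assay; finish is now 29 days.
Change in finish: 29 − 26 = +3 days.

3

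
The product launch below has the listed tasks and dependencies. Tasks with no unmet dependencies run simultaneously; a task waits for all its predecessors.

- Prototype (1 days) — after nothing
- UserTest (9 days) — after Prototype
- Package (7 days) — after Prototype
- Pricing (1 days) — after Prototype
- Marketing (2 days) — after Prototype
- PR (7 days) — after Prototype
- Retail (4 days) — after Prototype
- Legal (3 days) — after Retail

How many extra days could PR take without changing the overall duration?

Critical path: Prototype→UserTest = 1+9 = 10, so the finish is 10 days.
PR finishes as early as 8 and must finish by 10.
Float = 10 − 8 = 2.

2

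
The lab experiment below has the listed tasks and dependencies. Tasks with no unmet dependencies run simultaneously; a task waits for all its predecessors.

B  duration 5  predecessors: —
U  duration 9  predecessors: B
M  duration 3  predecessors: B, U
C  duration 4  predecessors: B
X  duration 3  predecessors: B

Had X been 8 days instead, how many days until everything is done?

Critical path before the change: B→U→M = 5+9+3 = 17 giving 17 days.
X is off the critical path — its longest chain is 8 days, giving 9 of slack.
The critical path is still B→U→M; finish is now 17 days.

17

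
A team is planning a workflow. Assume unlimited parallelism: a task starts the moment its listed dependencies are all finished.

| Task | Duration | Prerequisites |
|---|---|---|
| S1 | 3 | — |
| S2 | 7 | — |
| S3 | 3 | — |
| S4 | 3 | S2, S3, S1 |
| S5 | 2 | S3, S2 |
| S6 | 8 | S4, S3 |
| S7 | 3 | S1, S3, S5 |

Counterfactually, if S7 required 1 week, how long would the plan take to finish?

18

Baseline: S2→S4→S6 = 7+3+8 = 18 → 18 weeks.
The longest path through S7 is only 12 weeks, so S7 has float 6.
No other chain overtakes it, so the finish is 18 weeks.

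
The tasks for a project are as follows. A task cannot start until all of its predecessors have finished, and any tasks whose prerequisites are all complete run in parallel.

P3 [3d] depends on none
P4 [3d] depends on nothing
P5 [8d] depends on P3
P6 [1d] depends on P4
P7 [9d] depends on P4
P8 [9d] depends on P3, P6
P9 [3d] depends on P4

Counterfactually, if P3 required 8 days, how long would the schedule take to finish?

17

Actual critical path: P4→P6→P8 = 3+1+9 = 13 ⇒ 13 days.
P3 has 1 day of float (longest path through it is 12).
Now P3→P8 = 8+9 = 17 is longest, so the finish becomes 17 days.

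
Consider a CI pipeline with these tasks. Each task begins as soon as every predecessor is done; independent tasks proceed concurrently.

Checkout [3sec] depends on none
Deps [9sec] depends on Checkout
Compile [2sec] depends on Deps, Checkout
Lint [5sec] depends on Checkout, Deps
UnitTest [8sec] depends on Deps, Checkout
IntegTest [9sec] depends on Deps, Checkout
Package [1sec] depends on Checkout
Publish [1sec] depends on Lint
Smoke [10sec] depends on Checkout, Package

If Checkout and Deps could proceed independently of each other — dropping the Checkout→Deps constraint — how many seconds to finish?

18

Original critical path: Checkout→Deps→IntegTest = 3+9+9 = 21 ⇒ 21 seconds.
Without Checkout→Deps, Deps's earliest start moves from 3 to 0.
The longest chain is now Deps→IntegTest = 9+9 = 18, so the schedule takes 18 seconds.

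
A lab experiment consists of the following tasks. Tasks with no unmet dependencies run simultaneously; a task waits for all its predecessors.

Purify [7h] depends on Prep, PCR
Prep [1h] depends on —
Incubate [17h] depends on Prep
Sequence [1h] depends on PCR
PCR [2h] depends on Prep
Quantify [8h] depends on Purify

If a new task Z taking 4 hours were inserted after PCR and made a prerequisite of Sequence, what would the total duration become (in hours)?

Originally the schedule takes 18 hours.
With Z inserted, Sequence now waits for max(PCR, Z).
New critical path: Prep→Incubate = 1+17 = 18 ⇒ 18 hours.

18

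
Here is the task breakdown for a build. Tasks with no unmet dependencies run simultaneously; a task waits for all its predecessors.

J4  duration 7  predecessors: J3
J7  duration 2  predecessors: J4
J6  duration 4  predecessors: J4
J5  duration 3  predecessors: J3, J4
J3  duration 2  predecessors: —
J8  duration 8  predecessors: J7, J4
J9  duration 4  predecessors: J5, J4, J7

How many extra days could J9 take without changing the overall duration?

3

J3→J4→J7→J8 = 2+7+2+8 = 19 sets the makespan at 19 days.
The longest chain containing J9 totals 16 days.
Float = 19 − 16 = 3.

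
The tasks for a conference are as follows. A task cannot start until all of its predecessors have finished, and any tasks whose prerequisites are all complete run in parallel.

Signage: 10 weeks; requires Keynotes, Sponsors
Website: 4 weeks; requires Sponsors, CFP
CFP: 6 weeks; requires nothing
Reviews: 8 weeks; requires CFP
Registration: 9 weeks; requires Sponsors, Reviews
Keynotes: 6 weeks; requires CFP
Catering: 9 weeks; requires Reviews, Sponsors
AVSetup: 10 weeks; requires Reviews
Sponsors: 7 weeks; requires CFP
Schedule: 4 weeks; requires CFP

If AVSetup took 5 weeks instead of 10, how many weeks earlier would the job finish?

As given, the longest chain is CFP→Reviews→AVSetup = 6+8+10 = 24, so the finish is 24 weeks.
Since AVSetup is critical, the -5 change carries straight to that chain (now 19 weeks).
New critical path: CFP→Reviews→Registration = 6+8+9 = 23 ⇒ 23 weeks.
Change in finish: 23 − 24 = -1 weeks.

1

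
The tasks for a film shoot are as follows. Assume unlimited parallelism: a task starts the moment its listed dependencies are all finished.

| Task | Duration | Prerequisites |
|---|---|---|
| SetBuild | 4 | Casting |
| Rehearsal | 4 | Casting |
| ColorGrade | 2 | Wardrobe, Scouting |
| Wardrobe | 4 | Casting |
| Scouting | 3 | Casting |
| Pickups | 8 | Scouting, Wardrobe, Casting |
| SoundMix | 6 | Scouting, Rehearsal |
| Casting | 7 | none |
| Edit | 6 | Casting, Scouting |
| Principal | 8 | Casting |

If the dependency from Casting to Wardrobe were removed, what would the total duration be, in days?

18

Before: longest chain Casting→Wardrobe→Pickups = 7+4+8 = 19, finish 19.
Without Casting→Wardrobe, Wardrobe's earliest start moves from 7 to 0.
The longest chain is now Casting→Scouting→Pickups = 7+3+8 = 18, so the plan takes 18 days.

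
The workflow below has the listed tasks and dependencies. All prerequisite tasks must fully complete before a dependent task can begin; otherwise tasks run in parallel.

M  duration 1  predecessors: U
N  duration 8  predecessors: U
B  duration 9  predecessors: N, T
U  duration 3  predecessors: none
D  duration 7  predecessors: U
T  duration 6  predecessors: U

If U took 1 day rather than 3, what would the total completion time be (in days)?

Baseline: U→N→B = 3+8+9 = 20 → 20 days.
U lies on that path, so at 1 day the path becomes 18 days.
No other chain overtakes it, so the finish is 18 days.

18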